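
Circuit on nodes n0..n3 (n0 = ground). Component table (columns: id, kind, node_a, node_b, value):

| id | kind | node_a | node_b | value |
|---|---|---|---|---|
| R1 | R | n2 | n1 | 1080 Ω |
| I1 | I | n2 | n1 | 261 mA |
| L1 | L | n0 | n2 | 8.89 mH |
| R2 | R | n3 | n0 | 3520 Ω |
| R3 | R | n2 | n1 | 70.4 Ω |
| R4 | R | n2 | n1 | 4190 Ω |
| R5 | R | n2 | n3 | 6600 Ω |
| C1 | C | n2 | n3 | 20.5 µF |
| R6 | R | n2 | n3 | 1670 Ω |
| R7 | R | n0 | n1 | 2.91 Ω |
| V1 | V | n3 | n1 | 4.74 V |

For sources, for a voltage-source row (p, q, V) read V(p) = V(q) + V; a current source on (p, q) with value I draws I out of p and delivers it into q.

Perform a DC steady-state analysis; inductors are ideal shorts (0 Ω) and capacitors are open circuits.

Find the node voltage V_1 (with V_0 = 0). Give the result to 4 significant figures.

Element admittances at DC:
  Y(R1) = 0.0009259 S between n2,n1
  I1: injects 0.261 A into n1 (from n2)
  L1: short n0↔n2 (DC inductor)
  Y(R2) = 0.0002841 S between n3,n0
  Y(R3) = 0.01420 S between n2,n1
  Y(R4) = 0.0002387 S between n2,n1
  Y(R5) = 0.0001515 S between n2,n3
  Y(C1) = 0.000 S between n2,n3
  Y(R6) = 0.0005988 S between n2,n3
  Y(R7) = 0.3436 S between n0,n1
  V1: constraint V(n3)−V(n1) = 4.74
Assemble and solve the 5×5 MNA system:
  V(n1)=0.7113  V(n2)=0.000  V(n3)=5.451
  i(L1)=0.2460  i(V1)=-0.005639

0.7113 V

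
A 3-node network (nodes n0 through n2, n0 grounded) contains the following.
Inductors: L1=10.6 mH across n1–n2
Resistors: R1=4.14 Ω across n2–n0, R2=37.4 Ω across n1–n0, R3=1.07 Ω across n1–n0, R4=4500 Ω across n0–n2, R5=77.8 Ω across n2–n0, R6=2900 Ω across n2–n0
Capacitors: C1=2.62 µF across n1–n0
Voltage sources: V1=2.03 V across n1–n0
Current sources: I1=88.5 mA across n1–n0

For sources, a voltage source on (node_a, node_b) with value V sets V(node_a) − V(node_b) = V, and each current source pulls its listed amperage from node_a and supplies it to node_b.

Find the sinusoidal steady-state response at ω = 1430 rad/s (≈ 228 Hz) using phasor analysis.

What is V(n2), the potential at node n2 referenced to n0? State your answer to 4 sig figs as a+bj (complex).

Element admittances at ω=1430 rad/s:
  Y(L1) = 0.000-0.06597j S between n1,n2
  Y(R1) = 0.2415+0.000j S between n2,n0
  Y(R2) = 0.02674+0.000j S between n1,n0
  Y(R3) = 0.9346+0.000j S between n1,n0
  Y(R4) = 0.0002222+0.000j S between n0,n2
  Y(C1) = 0.000+0.003747j S between n1,n0
  Y(R5) = 0.01285+0.000j S between n2,n0
  Y(R6) = 0.0003448+0.000j S between n2,n0
  V1: constraint V(n1)−V(n0) = 2.03
  I1: injects 0.0885 A into n0 (from n1)
Assemble and solve the 3×3 MNA system:
  V(n1)=2.030+0.000j  V(n2)=0.1274-0.4923j
  i(V1)=-2.072+0.1179j

0.1274-0.4923j V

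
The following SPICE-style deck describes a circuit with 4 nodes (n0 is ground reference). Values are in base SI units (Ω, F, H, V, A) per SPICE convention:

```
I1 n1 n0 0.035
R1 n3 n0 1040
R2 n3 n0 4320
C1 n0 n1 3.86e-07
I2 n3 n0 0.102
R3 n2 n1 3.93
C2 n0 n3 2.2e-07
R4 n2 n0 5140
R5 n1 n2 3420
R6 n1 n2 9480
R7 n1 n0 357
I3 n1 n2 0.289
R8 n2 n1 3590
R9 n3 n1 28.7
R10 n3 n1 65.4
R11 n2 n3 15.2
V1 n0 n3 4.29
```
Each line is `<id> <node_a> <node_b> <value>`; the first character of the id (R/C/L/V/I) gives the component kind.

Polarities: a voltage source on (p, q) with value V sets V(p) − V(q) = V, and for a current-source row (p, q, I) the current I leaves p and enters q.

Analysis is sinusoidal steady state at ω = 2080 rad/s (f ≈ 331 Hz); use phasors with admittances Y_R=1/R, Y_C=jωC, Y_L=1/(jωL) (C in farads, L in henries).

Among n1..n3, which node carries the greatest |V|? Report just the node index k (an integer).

1

Element admittances at ω=2080 rad/s:
  I1: injects 0.035 A into n0 (from n1)
  Y(R1) = 0.0009615+0.000j S between n3,n0
  Y(R2) = 0.0002315+0.000j S between n3,n0
  Y(C1) = 0.000+0.0008029j S between n0,n1
  I2: injects 0.102 A into n0 (from n3)
  Y(R3) = 0.2545+0.000j S between n2,n1
  Y(C2) = 0.000+0.0004576j S between n0,n3
  Y(R4) = 0.0001946+0.000j S between n2,n0
  Y(R5) = 0.0002924+0.000j S between n1,n2
  Y(R6) = 0.0001055+0.000j S between n1,n2
  Y(R7) = 0.002801+0.000j S between n1,n0
  I3: injects 0.289 A into n2 (from n1)
  Y(R8) = 0.0002786+0.000j S between n2,n1
  Y(R9) = 0.03484+0.000j S between n3,n1
  Y(R10) = 0.01529+0.000j S between n3,n1
  Y(R11) = 0.06579+0.000j S between n2,n3
  V1: constraint V(n0)−V(n3) = 4.29
Assemble and solve the 4×4 MNA system:
  V(n1)=-5.065+0.03860j  V(n2)=-4.003+0.03067j  V(n3)=-4.290+0.000j
  i(V1)=0.1169-0.005916j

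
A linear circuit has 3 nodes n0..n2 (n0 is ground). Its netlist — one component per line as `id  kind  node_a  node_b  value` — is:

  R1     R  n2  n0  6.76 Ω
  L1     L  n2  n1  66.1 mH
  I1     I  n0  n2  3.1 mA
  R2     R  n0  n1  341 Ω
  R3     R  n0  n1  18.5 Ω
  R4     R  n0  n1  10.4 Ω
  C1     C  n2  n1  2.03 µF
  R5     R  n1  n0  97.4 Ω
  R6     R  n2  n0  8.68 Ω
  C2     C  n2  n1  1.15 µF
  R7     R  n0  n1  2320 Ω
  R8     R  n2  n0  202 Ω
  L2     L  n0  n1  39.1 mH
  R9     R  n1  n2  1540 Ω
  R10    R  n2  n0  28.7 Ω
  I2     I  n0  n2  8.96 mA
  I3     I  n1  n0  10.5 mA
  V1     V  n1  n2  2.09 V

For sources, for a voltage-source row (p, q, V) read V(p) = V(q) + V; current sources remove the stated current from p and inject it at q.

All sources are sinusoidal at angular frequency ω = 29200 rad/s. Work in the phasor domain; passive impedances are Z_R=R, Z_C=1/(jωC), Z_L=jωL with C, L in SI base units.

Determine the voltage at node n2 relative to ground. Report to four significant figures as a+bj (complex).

MNA unknowns: 2 node voltages V₁..V_2 plus 1 source current (V1)
R1: Y=0.1479+0.000j on G[2,0]
L1: Y=0.000-0.0005181j on G[2,1]
I1: z[0]−=0.0031, z[2]+=0.0031
R2: Y=0.002933+0.000j on G[0,1]
R3: Y=0.05405+0.000j on G[0,1]
R4: Y=0.09615+0.000j on G[0,1]
C1: Y=0.000+0.05928j on G[2,1]
R5: Y=0.01027+0.000j on G[1,0]
R6: Y=0.1152+0.000j on G[2,0]
C2: Y=0.000+0.03358j on G[2,1]
R7: Y=0.0004310+0.000j on G[0,1]
R8: Y=0.004950+0.000j on G[2,0]
L2: Y=0.000-0.0008759j on G[0,1]
R9: Y=0.0006494+0.000j on G[1,2]
R10: Y=0.03484+0.000j on G[2,0]
I2: z[0]−=0.00896, z[2]+=0.00896
I3: z[1]−=0.0105, z[0]+=0.0105
V1: row V1−V2=2.09, i_V1 at 1,2
solve → V1=1.360+0.002551j, V2=-0.7303+0.002551j
aux → i_V1=-0.2346-0.1922j

-0.7303+0.002551j V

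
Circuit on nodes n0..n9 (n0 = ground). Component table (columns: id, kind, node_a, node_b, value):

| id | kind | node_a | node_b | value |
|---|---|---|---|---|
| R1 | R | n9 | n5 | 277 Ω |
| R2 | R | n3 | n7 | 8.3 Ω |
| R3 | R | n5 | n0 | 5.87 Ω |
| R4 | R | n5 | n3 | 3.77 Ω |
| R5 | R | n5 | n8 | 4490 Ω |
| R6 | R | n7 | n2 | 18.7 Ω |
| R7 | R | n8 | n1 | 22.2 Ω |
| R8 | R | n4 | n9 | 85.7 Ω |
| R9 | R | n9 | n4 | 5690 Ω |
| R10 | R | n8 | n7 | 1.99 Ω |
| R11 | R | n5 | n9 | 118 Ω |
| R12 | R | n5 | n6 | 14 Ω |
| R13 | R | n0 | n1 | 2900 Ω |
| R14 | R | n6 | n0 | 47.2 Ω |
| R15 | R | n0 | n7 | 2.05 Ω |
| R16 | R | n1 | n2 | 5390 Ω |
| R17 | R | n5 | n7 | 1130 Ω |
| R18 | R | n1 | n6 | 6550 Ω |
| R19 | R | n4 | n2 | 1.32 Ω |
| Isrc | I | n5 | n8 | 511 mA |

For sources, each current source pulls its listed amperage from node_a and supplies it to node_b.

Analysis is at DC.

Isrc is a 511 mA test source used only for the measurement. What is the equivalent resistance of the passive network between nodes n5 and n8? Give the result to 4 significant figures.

Element admittances at DC:
  Y(R1) = 0.003610 S between n9,n5
  Y(R2) = 0.1205 S between n3,n7
  Y(R3) = 0.1704 S between n5,n0
  Y(R4) = 0.2653 S between n5,n3
  Y(R5) = 0.0002227 S between n5,n8
  Y(R6) = 0.05348 S between n7,n2
  Y(R7) = 0.04505 S between n8,n1
  Y(R8) = 0.01167 S between n4,n9
  Y(R9) = 0.0001757 S between n9,n4
  Y(R10) = 0.5025 S between n8,n7
  Y(R11) = 0.008475 S between n5,n9
  Y(R12) = 0.07143 S between n5,n6
  Y(R13) = 0.0003448 S between n0,n1
  Y(R14) = 0.02119 S between n6,n0
  Y(R15) = 0.4878 S between n0,n7
  Y(R16) = 0.0001855 S between n1,n2
  Y(R17) = 0.0008850 S between n5,n7
  Y(R18) = 0.0001527 S between n1,n6
  Y(R19) = 0.7576 S between n4,n2
  Isrc: injects 0.511 A into n8 (from n5)
Assemble and solve the 9×9 MNA system:
  V(n1)=1.615  V(n2)=0.4052  V(n3)=-0.9355  V(n4)=0.3891  V(n5)=-1.646  V(n6)=-1.265  V(n7)=0.6286  V(n8)=1.642  V(n9)=-0.6386

R_eq = 6.434 Ω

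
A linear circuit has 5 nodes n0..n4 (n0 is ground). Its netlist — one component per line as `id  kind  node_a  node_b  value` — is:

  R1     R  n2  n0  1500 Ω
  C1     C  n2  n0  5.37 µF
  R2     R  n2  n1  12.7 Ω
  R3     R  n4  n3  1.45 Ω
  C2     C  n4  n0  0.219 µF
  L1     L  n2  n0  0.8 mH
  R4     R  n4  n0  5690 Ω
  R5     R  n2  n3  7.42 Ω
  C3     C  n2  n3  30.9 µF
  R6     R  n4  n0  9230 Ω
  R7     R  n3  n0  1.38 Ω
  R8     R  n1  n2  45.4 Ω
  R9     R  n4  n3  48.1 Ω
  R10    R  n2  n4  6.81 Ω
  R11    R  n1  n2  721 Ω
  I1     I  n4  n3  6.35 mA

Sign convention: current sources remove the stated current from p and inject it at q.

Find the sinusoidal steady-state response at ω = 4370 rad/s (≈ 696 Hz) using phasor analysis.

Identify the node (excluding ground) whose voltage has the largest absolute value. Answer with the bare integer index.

Apply KCL at each of the 4 non-ground nodes and solve the resulting linear system.
Node n1: branches {R2, R8, R11} → V_1 = -0.002348-0.001676j
Node n2: branches {R1, C1, R2, L1, R5, C3, R8, R10, R11} → V_2 = -0.002348-0.001676j
Node n3: branches {R3, R5, C3, R7, R9, I1} → V_3 = 0.0006110-0.0008392j
Node n4: branches {R3, C2, R4, R6, R9, R10, I1} → V_4 = -0.007302-0.0009740j

4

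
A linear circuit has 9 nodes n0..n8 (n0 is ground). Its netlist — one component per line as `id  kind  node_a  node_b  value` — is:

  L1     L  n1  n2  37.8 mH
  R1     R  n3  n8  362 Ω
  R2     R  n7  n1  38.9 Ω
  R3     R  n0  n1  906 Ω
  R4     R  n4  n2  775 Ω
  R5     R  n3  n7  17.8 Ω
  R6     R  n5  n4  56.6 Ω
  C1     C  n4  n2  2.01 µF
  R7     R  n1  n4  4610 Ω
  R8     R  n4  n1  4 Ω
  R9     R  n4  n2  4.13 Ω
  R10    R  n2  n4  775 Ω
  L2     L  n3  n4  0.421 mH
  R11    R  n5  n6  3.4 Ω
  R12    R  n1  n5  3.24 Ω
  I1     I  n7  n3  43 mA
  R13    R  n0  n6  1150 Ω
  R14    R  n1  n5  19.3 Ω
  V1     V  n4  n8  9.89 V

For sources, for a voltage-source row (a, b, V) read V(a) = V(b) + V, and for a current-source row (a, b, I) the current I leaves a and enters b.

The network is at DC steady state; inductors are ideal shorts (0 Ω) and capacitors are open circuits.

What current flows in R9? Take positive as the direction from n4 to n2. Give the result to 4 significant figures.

MNA unknowns: 8 node voltages V₁..V_8 plus 3 source currents (L1, L2, V1)
L1: row V1−V2=0, i_L1 at 1,2
R1: Y=0.002762 on G[3,8]
R2: Y=0.02571 on G[7,1]
R3: Y=0.001104 on G[0,1]
R4: Y=0.001290 on G[4,2]
R5: Y=0.05618 on G[3,7]
R6: Y=0.01767 on G[5,4]
C1: Y=0.000 on G[4,2]
R7: Y=0.0002169 on G[1,4]
R8: Y=0.2500 on G[4,1]
R9: Y=0.2421 on G[4,2]
R10: Y=0.001290 on G[2,4]
L2: row V3−V4=0, i_L2 at 3,4
R11: Y=0.2941 on G[5,6]
R12: Y=0.3086 on G[1,5]
I1: z[7]−=0.043, z[3]+=0.043
R13: Y=0.0008696 on G[0,6]
R14: Y=0.05181 on G[1,5]
V1: row V4−V8=9.89, i_V1 at 4,8
solve → V1=-0.0005235, V2=-0.0005235, V3=0.02498, V4=0.02498, V5=0.0006664, V6=0.0006645, V7=-0.5081, V8=-9.865
aux → i_L1=-0.006240, i_L2=-0.01427, i_V1=-0.02732

0.006174 A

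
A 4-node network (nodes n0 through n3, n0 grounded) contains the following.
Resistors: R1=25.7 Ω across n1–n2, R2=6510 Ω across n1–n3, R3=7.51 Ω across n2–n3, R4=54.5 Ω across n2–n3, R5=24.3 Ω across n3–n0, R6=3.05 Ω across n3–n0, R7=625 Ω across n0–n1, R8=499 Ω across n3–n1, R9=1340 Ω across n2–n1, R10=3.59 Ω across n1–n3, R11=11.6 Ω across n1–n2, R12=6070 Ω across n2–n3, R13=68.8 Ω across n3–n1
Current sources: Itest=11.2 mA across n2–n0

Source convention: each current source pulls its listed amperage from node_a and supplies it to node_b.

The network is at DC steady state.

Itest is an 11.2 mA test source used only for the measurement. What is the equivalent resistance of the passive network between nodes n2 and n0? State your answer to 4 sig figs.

R_eq = 6.853 Ω

MNA unknowns: 3 node voltages V₁..V_3
R1: Y=0.03891 on G[1,2]
R2: Y=0.0001536 on G[1,3]
R3: Y=0.1332 on G[2,3]
R4: Y=0.01835 on G[2,3]
R5: Y=0.04115 on G[3,0]
R6: Y=0.3279 on G[3,0]
R7: Y=0.001600 on G[0,1]
R8: Y=0.002004 on G[3,1]
R9: Y=0.0007463 on G[2,1]
R10: Y=0.2786 on G[1,3]
R11: Y=0.08621 on G[1,2]
R12: Y=0.0001647 on G[2,3]
R13: Y=0.01453 on G[3,1]
Itest: z[2]−=0.0112, z[0]+=0.0112
solve → V1=-0.04392, V2=-0.07676, V3=-0.03016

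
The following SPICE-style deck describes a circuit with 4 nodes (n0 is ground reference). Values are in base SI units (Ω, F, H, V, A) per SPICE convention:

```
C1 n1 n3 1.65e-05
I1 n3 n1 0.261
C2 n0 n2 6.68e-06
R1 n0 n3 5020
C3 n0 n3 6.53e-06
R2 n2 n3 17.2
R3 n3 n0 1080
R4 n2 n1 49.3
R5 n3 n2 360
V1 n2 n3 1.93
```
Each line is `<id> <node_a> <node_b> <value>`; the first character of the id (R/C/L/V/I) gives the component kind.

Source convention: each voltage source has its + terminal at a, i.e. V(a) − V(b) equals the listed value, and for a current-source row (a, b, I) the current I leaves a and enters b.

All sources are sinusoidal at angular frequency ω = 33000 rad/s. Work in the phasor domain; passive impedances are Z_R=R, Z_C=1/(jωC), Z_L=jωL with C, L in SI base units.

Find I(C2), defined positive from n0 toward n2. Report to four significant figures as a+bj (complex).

-0.0005553-0.2103j A

Apply KCL at each of the 3 non-ground nodes and solve the resulting linear system.
Node n1: branches {C1, I1, R4} → V_1 = -0.9554-0.5530j
Node n2: branches {C2, R2, R4, R5, V1} → V_2 = 0.9540-0.002519j
Node n3: branches {C1, I1, R1, C3, R2, R3, R5, V1} → V_3 = -0.9760-0.002519j
Source currents: i(V1)=-0.1569-0.2215j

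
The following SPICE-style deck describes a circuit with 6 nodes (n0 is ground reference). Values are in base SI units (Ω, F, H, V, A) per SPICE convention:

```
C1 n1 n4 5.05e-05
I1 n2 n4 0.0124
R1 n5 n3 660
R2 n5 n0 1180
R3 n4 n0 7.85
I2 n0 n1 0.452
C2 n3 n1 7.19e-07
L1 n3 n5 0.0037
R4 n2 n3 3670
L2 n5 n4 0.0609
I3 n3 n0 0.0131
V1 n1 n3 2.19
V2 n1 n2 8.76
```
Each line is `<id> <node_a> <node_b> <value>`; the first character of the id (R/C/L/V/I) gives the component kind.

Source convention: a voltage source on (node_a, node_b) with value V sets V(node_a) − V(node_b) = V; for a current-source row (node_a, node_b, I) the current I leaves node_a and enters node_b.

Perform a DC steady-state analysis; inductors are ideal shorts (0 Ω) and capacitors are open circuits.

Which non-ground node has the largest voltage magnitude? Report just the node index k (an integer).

Element admittances at DC:
  Y(C1) = 0.000 S between n1,n4
  I1: injects 0.0124 A into n4 (from n2)
  Y(R1) = 0.001515 S between n5,n3
  Y(R2) = 0.0008475 S between n5,n0
  Y(R3) = 0.1274 S between n4,n0
  I2: injects 0.452 A into n1 (from n0)
  Y(C2) = 0.000 S between n3,n1
  L1: short n3↔n5 (DC inductor)
  Y(R4) = 0.0002725 S between n2,n3
  L2: short n5↔n4 (DC inductor)
  I3: injects 0.0131 A into n0 (from n3)
  V1: constraint V(n1)−V(n3) = 2.19
  V2: constraint V(n1)−V(n2) = 8.76
Assemble and solve the 9×9 MNA system:
  V(n1)=5.613  V(n2)=-3.147  V(n3)=3.423  V(n4)=3.423  V(n5)=3.423
  i(L1)=0.4265  i(L2)=0.4236  i(V1)=0.4414  i(V2)=0.01061

1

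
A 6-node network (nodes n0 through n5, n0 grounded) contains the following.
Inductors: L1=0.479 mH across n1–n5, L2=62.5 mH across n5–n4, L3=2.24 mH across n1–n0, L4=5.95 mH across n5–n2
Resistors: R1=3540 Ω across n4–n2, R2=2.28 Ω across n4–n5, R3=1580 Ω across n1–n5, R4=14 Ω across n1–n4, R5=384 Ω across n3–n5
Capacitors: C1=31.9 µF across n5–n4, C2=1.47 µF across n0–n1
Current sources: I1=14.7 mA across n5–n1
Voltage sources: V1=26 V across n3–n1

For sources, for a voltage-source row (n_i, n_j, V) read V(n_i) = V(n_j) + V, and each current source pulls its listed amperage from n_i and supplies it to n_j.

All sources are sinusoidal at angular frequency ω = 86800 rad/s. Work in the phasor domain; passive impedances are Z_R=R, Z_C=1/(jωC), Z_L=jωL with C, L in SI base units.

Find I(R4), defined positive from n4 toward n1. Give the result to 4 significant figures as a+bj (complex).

0.04618+0.01510j A

Apply KCL at each of the 5 non-ground nodes and solve the resulting linear system.
Node n1: branches {L1, C2, I1, L3, R3, R4, V1} → V_1 = 0.000+0.000j
Node n2: branches {R1, L4} → V_2 = 0.6520+0.1952j
Node n3: branches {R5, V1} → V_3 = 26.00+0.000j
Node n4: branches {R1, C1, L2, R2, R4} → V_4 = 0.6465+0.2115j
Node n5: branches {L1, C1, L2, R2, I1, R3, L4, R5} → V_5 = 0.6544+0.1960j
Source currents: i(V1)=-0.06600+0.0005105j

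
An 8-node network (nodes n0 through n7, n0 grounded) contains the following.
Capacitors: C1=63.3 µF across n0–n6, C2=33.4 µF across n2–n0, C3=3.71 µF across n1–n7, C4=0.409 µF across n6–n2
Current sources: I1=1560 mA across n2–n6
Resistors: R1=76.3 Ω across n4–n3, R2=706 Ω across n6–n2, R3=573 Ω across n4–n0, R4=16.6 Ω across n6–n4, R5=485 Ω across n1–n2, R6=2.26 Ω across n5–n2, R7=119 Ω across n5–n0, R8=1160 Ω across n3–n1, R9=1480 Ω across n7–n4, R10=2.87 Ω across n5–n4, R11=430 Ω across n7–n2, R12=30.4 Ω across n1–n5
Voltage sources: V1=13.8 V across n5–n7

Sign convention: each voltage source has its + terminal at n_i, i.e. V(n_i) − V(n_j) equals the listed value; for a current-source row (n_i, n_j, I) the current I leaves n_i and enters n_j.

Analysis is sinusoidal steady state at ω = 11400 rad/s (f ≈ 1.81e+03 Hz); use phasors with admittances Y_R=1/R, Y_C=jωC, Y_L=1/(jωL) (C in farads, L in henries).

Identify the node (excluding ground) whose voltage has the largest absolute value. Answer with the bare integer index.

Apply KCL at each of the 7 non-ground nodes and solve the resulting linear system.
Node n1: branches {C3, R5, R8, R12} → V_1 = -8.606-3.561j
Node n2: branches {I1, R2, C2, R5, R6, C4, R11} → V_2 = -0.7990+3.873j
Node n3: branches {R1, R8} → V_3 = -0.9651+2.060j
Node n4: branches {R1, R3, R4, R9, R10} → V_4 = -0.4626+2.430j
Node n5: branches {R6, R7, R10, R12, V1} → V_5 = -0.5644+3.230j
Node n6: branches {C1, I1, R2, R4, C4} → V_6 = 0.3781-2.051j
Node n7: branches {C3, R9, R11, V1} → V_7 = -14.36+3.230j
Source currents: i(V1)=-0.3281-0.2445j

7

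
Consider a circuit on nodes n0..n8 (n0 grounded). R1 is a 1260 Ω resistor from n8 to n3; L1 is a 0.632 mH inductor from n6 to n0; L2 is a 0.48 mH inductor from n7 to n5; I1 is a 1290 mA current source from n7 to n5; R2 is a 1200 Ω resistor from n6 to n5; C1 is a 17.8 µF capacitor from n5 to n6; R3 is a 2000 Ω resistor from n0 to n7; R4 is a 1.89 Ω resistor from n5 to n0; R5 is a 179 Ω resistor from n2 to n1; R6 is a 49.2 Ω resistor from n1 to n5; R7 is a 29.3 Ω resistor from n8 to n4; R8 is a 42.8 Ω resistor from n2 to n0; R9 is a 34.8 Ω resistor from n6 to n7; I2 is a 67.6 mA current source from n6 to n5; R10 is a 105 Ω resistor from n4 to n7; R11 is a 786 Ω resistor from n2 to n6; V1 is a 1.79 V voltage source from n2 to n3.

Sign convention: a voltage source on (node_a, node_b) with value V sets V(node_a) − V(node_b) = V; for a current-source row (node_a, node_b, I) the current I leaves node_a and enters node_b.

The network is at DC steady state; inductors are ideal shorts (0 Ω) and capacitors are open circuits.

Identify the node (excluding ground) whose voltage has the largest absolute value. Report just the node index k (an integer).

3

Apply KCL at each of the 8 non-ground nodes and solve the resulting linear system.
Node n1: branches {R5, R6} → V_1 = 0.1063
Node n2: branches {R5, R8, R11, V1} → V_2 = 0.06343
Node n3: branches {R1, V1} → V_3 = -1.727
Node n4: branches {R7, R10} → V_4 = -0.02082
Node n5: branches {L2, I1, R2, C1, R4, R6, I2} → V_5 = 0.1181
Node n6: branches {L1, R2, C1, R9, I2, R11} → V_6 = 0.000
Node n7: branches {L2, I1, R3, R9, R10} → V_7 = 0.1181
Node n8: branches {R1, R7} → V_8 = -0.05958
Source currents: i(L1)=-0.06403, i(L2)=-1.295, i(V1)=-0.001323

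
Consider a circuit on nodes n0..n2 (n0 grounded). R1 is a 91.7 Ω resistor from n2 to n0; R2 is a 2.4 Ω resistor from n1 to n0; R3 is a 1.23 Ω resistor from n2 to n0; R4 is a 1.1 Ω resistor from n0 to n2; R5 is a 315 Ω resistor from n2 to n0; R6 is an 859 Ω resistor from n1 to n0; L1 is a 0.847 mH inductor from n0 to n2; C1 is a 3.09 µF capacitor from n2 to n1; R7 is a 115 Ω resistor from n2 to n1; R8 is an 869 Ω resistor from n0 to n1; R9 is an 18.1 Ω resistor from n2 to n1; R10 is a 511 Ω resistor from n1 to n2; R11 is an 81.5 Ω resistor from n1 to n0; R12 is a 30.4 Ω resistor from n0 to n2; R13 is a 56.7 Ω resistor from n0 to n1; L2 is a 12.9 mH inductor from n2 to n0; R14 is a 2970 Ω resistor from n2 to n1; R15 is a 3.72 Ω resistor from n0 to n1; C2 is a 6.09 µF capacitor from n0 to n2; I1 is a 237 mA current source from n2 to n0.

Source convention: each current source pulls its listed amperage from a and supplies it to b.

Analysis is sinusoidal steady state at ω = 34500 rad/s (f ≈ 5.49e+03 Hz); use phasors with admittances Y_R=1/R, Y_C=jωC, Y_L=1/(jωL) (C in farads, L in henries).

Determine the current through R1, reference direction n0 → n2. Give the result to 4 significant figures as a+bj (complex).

Apply KCL at each of the 2 non-ground nodes and solve the resulting linear system.
Node n1: branches {R2, R6, C1, R7, R8, R9, R10, R11, R13, R14, R15} → V_1 = -0.01494-0.01361j
Node n2: branches {R1, R3, R4, R5, L1, C1, R7, R9, R10, R12, L2, R14, C2, I1} → V_2 = -0.1261+0.01790j

0.001376-0.0001952j A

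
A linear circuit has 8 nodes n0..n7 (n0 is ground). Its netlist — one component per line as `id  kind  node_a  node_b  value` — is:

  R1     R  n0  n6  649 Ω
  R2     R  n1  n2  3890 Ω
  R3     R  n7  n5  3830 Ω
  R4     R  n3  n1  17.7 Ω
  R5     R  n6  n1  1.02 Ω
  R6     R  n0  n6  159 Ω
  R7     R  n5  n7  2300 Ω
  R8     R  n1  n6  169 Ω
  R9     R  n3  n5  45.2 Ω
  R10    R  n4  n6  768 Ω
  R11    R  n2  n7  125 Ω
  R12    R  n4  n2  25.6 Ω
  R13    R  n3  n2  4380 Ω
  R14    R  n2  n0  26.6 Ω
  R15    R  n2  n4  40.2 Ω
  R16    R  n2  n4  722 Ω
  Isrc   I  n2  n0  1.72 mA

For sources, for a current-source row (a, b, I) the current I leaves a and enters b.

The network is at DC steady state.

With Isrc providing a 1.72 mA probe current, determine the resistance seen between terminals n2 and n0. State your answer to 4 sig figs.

MNA unknowns: 7 node voltages V₁..V_7
R1: Y=0.001541 on G[0,6]
R2: Y=0.0002571 on G[1,2]
R3: Y=0.0002611 on G[7,5]
R4: Y=0.05650 on G[3,1]
R5: Y=0.9804 on G[6,1]
R6: Y=0.006289 on G[0,6]
R7: Y=0.0004348 on G[5,7]
R8: Y=0.005917 on G[1,6]
R9: Y=0.02212 on G[3,5]
R10: Y=0.001302 on G[4,6]
R11: Y=0.008000 on G[2,7]
R12: Y=0.03906 on G[4,2]
R13: Y=0.0002283 on G[3,2]
R14: Y=0.03759 on G[2,0]
R15: Y=0.02488 on G[2,4]
R16: Y=0.001385 on G[2,4]
Isrc: z[2]−=0.00172, z[0]+=0.00172
solve → V1=-0.01018, V2=-0.04364, V3=-0.01067, V4=-0.04299, V5=-0.01160, V6=-0.01014, V7=-0.04108

R_eq = 25.37 Ω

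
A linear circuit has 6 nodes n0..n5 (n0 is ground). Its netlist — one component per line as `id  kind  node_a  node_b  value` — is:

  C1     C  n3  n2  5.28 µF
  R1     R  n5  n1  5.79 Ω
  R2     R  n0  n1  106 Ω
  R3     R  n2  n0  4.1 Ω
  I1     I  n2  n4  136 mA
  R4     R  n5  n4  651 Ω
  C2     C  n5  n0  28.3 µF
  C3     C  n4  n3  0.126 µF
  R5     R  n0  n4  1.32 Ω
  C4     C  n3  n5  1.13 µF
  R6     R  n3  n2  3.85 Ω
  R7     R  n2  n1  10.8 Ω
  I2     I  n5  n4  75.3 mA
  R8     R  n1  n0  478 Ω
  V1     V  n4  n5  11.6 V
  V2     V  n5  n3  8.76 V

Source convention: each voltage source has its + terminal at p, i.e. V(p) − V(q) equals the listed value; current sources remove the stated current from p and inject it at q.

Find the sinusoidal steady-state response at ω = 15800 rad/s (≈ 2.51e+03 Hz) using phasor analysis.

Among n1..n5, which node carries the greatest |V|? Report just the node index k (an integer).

3

Apply KCL at each of the 5 non-ground nodes and solve the resulting linear system.
Node n1: branches {R1, R2, R7, R8} → V_1 = -6.973+2.563j
Node n2: branches {C1, R3, I1, R6, R7} → V_2 = -8.399+0.9759j
Node n3: branches {C1, C3, C4, R6, V2} → V_3 = -15.43+3.586j
Node n4: branches {I1, R4, C3, R5, I2, V1} → V_4 = 4.927+3.586j
Node n5: branches {R1, R4, C2, C4, I2, V1, V2} → V_5 = -6.673+3.586j
Source currents: i(V1)=-3.539-2.757j, i(V2)=-2.045-0.1059j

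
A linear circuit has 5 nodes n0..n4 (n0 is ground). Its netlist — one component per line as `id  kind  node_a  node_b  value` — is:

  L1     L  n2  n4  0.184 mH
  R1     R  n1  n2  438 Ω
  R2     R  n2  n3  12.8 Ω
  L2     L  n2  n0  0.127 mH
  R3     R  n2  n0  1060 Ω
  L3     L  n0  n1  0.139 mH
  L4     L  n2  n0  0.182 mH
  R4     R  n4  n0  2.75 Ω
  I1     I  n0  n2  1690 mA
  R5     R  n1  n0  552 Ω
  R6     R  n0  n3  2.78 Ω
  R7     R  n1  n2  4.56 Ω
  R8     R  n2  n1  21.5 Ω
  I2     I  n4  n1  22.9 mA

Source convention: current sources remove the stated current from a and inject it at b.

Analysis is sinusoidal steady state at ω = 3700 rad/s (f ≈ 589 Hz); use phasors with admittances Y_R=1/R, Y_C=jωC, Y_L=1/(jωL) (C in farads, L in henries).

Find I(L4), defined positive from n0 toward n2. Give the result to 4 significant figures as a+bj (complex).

-0.6435+0.1122j A

Apply KCL at each of the 4 non-ground nodes and solve the resulting linear system.
Node n1: branches {R1, L3, R5, R7, R8, I2} → V_1 = -0.05560+0.02992j
Node n2: branches {L1, R1, R2, L2, R3, L4, I1, R7, R8} → V_2 = 0.07558+0.4333j
Node n3: branches {R2, R6} → V_3 = 0.01349+0.07732j
Node n4: branches {L1, R4, I2} → V_4 = 0.1687+0.3760j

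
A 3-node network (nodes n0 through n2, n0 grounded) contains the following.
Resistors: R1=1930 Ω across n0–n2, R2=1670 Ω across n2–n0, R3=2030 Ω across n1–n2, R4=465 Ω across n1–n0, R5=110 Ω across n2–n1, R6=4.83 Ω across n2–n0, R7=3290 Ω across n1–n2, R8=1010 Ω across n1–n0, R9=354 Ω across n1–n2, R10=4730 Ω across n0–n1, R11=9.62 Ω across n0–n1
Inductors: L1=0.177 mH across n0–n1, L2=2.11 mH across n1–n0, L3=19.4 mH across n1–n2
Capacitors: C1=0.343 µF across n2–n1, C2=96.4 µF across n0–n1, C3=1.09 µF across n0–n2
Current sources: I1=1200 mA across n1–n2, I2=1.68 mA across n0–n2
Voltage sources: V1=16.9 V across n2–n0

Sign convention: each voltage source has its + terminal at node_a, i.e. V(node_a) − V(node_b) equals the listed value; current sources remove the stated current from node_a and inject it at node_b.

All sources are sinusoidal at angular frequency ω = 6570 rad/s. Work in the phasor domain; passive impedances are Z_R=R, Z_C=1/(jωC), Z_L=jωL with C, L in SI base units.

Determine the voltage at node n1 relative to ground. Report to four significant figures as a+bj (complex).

MNA unknowns: 2 node voltages V₁..V_2 plus 1 source current (V1)
R1: Y=0.0005181+0.000j on G[0,2]
L1: Y=0.000-0.8599j on G[0,1]
R2: Y=0.0005988+0.000j on G[2,0]
R3: Y=0.0004926+0.000j on G[1,2]
R4: Y=0.002151+0.000j on G[1,0]
C1: Y=0.000+0.002254j on G[2,1]
R5: Y=0.009091+0.000j on G[2,1]
I1: z[1]−=1.2, z[2]+=1.2
R6: Y=0.2070+0.000j on G[2,0]
R7: Y=0.0003040+0.000j on G[1,2]
L2: Y=0.000-0.07214j on G[1,0]
R8: Y=0.0009901+0.000j on G[1,0]
C2: Y=0.000+0.6333j on G[0,1]
C3: Y=0.000+0.007161j on G[0,2]
I2: z[0]−=0.00168, z[2]+=0.00168
R9: Y=0.002825+0.000j on G[1,2]
R10: Y=0.0002114+0.000j on G[0,1]
L3: Y=0.000-0.007846j on G[1,2]
R11: Y=0.1040+0.000j on G[0,1]
V1: row V2−V0=16.9, i_V1 at 2,0
solve → V1=-0.8362-2.908j, V2=16.90+0.000j
aux → i_V1=-2.558-0.05880j

-0.8362-2.908j V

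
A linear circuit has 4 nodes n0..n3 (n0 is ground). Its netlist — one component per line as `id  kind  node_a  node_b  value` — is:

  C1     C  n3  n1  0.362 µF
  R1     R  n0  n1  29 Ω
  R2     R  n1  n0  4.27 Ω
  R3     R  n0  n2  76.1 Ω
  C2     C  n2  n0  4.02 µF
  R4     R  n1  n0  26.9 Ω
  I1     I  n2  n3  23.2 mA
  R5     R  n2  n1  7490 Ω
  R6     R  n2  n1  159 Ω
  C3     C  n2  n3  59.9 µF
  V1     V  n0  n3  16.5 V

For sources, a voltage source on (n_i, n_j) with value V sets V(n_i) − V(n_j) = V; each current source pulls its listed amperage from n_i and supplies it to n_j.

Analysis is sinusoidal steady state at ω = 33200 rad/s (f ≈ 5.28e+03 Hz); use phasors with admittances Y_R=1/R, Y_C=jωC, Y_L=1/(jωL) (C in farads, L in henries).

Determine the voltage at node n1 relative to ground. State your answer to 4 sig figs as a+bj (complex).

MNA unknowns: 3 node voltages V₁..V_3 plus 1 source current (V1)
C1: Y=0.000+0.01202j on G[3,1]
R1: Y=0.03448+0.000j on G[0,1]
R2: Y=0.2342+0.000j on G[1,0]
R3: Y=0.01314+0.000j on G[0,2]
C2: Y=0.000+0.1335j on G[2,0]
R4: Y=0.03717+0.000j on G[1,0]
I1: z[2]−=0.0232, z[3]+=0.0232
R5: Y=0.0001335+0.000j on G[2,1]
R6: Y=0.006289+0.000j on G[2,1]
C3: Y=0.000+1.989j on G[2,3]
V1: row V0−V3=16.5, i_V1 at 0,3
solve → V1=-0.3421-0.6246j, V2=-15.46-0.1306j, V3=-16.50+0.000j
aux → i_V1=-0.2904-2.256j

-0.3421-0.6246j V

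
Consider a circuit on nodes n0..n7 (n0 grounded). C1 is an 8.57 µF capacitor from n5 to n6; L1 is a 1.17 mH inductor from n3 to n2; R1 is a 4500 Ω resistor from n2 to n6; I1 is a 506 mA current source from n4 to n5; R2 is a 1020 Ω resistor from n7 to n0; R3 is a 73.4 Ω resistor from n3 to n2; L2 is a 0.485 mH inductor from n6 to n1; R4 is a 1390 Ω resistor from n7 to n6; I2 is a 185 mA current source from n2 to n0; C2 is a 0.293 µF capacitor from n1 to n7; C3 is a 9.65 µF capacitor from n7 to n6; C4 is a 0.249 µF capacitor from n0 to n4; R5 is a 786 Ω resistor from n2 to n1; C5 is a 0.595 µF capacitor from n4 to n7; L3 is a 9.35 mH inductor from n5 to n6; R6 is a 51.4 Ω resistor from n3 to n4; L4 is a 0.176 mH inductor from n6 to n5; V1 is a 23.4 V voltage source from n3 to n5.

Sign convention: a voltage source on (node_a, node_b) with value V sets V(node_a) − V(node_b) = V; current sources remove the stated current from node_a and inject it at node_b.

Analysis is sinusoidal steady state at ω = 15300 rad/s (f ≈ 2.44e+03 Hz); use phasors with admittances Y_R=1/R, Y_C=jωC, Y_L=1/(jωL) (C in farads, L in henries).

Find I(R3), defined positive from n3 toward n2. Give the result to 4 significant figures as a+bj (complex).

0.01367+0.04994j A

Element admittances at ω=15300 rad/s:
  Y(C1) = 0.000+0.1311j S between n5,n6
  Y(L1) = 0.000-0.05586j S between n3,n2
  Y(R1) = 0.0002222+0.000j S between n2,n6
  I1: injects 0.506 A into n5 (from n4)
  Y(R2) = 0.0009804+0.000j S between n7,n0
  Y(R3) = 0.01362+0.000j S between n3,n2
  Y(L2) = 0.000-0.1348j S between n6,n1
  Y(R4) = 0.0007194+0.000j S between n7,n6
  I2: injects 0.185 A into n0 (from n2)
  Y(C2) = 0.000+0.004483j S between n1,n7
  Y(C3) = 0.000+0.1476j S between n7,n6
  Y(C4) = 0.000+0.003810j S between n0,n4
  Y(R5) = 0.001272+0.000j S between n2,n1
  Y(C5) = 0.000+0.009104j S between n4,n7
  Y(L3) = 0.000-0.006990j S between n5,n6
  Y(R6) = 0.01946+0.000j S between n3,n4
  Y(L4) = 0.000-0.3714j S between n6,n5
  V1: constraint V(n3)−V(n5) = 23.4
Assemble and solve the 8×8 MNA system:
  V(n1)=-17.25+45.01j  V(n2)=5.119+40.90j  V(n3)=6.122+44.56j  V(n4)=-11.49+44.13j  V(n5)=-17.28+44.56j  V(n6)=-17.29+44.78j  V(n7)=-17.23+44.65j
  i(V1)=-0.5611-0.002383j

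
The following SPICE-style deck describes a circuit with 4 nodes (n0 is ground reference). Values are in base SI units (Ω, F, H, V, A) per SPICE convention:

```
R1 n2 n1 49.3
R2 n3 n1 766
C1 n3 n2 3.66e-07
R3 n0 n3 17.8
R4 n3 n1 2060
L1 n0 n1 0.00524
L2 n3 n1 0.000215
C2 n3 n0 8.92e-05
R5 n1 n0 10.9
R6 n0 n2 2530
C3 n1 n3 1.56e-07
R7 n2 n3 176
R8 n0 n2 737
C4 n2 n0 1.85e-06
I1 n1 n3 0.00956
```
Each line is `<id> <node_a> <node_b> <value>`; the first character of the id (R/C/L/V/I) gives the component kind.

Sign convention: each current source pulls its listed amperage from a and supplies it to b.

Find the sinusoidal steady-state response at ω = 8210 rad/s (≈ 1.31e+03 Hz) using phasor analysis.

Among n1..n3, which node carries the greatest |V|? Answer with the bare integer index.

1

Element admittances at ω=8210 rad/s:
  Y(R1) = 0.02028+0.000j S between n2,n1
  Y(R2) = 0.001305+0.000j S between n3,n1
  Y(C1) = 0.000+0.003005j S between n3,n2
  Y(R3) = 0.05618+0.000j S between n0,n3
  Y(R4) = 0.0004854+0.000j S between n3,n1
  Y(L1) = 0.000-0.02324j S between n0,n1
  Y(L2) = 0.000-0.5665j S between n3,n1
  Y(C2) = 0.000+0.7323j S between n3,n0
  Y(R5) = 0.09174+0.000j S between n1,n0
  Y(R6) = 0.0003953+0.000j S between n0,n2
  Y(C3) = 0.000+0.001281j S between n1,n3
  Y(R7) = 0.005682+0.000j S between n2,n3
  Y(R8) = 0.001357+0.000j S between n0,n2
  Y(C4) = 0.000+0.01519j S between n2,n0
  I1: injects 0.00956 A into n3 (from n1)
Assemble and solve the 3×3 MNA system:
  V(n1)=-0.0007961-0.01656j  V(n2)=-0.005546-0.008301j  V(n3)=0.002207-0.0002972j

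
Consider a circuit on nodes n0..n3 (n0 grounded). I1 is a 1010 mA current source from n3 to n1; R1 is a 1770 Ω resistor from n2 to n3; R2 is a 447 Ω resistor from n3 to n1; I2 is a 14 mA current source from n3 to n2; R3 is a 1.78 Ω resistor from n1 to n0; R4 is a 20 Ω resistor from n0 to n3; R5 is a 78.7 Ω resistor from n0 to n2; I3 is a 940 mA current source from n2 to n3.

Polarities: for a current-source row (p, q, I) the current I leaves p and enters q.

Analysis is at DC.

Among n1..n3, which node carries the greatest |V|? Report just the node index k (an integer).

Element admittances at DC:
  I1: injects 1.01 A into n1 (from n3)
  Y(R1) = 0.0005650 S between n2,n3
  Y(R2) = 0.002237 S between n3,n1
  I2: injects 0.014 A into n2 (from n3)
  Y(R3) = 0.5618 S between n1,n0
  Y(R4) = 0.05000 S between n0,n3
  Y(R5) = 0.01271 S between n0,n2
  I3: injects 0.94 A into n3 (from n2)
Assemble and solve the 3×3 MNA system:
  V(n1)=1.782  V(n2)=-69.87  V(n3)=-2.263

2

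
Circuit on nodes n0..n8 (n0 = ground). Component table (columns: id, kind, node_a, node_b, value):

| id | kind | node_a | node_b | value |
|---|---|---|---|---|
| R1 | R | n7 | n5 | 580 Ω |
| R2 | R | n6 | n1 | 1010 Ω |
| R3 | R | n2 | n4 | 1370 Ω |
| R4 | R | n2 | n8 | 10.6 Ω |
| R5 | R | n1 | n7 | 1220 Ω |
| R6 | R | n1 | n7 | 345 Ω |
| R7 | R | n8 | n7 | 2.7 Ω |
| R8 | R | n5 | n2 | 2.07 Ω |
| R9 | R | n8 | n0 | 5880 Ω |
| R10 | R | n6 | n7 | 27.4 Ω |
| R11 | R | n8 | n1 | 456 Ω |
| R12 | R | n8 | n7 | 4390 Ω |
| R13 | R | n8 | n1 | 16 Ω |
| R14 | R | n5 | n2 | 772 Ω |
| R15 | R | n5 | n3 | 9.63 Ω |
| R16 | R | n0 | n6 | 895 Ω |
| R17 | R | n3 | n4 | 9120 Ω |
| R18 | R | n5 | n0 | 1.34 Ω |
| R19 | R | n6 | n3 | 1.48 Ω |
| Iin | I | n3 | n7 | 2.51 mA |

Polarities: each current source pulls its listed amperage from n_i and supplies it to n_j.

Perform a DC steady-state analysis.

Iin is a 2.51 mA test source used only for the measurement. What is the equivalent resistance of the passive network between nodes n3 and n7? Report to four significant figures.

R_eq = 13.12 Ω

Element admittances at DC:
  Y(R1) = 0.001724 S between n7,n5
  Y(R2) = 0.0009901 S between n6,n1
  Y(R3) = 0.0007299 S between n2,n4
  Y(R4) = 0.09434 S between n2,n8
  Y(R5) = 0.0008197 S between n1,n7
  Y(R6) = 0.002899 S between n1,n7
  Y(R7) = 0.3704 S between n8,n7
  Y(R8) = 0.4831 S between n5,n2
  Y(R9) = 0.0001701 S between n8,n0
  Y(R10) = 0.03650 S between n6,n7
  Y(R11) = 0.002193 S between n8,n1
  Y(R12) = 0.0002278 S between n8,n7
  Y(R13) = 0.06250 S between n8,n1
  Y(R14) = 0.001295 S between n5,n2
  Y(R15) = 0.1038 S between n5,n3
  Y(R16) = 0.001117 S between n0,n6
  Y(R17) = 0.0001096 S between n3,n4
  Y(R18) = 0.7463 S between n5,n0
  Y(R19) = 0.6757 S between n6,n3
  Iin: injects 0.00251 A into n7 (from n3)
Assemble and solve the 8×8 MNA system:
  V(n1)=0.01636  V(n2)=0.002708  V(n3)=-0.01280  V(n4)=0.0006824  V(n5)=1.278e-05  V(n6)=-0.01106  V(n7)=0.02013  V(n8)=0.01656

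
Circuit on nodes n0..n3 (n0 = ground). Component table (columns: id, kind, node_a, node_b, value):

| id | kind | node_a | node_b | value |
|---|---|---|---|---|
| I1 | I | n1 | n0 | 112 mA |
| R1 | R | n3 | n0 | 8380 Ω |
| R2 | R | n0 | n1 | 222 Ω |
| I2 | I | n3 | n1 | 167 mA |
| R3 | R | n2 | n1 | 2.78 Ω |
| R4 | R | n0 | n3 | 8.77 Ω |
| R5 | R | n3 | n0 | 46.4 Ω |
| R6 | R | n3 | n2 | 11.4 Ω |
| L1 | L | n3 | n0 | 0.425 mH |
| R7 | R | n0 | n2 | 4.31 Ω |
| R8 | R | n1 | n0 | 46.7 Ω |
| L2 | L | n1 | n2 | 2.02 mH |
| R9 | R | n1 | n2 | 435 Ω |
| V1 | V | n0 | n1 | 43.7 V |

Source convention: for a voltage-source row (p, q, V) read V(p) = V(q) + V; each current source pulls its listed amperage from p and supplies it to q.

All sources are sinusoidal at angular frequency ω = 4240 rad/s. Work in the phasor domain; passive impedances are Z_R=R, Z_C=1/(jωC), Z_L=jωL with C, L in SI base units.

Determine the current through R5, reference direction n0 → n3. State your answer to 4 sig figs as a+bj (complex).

Element admittances at ω=4240 rad/s:
  I1: injects 0.112 A into n0 (from n1)
  Y(R1) = 0.0001193+0.000j S between n3,n0
  Y(R2) = 0.004505+0.000j S between n0,n1
  I2: injects 0.167 A into n1 (from n3)
  Y(R3) = 0.3597+0.000j S between n2,n1
  Y(R4) = 0.1140+0.000j S between n0,n3
  Y(R5) = 0.02155+0.000j S between n3,n0
  Y(R6) = 0.08772+0.000j S between n3,n2
  Y(L1) = 0.000-0.5549j S between n3,n0
  Y(R7) = 0.2320+0.000j S between n0,n2
  Y(R8) = 0.02141+0.000j S between n1,n0
  Y(L2) = 0.000-0.1168j S between n1,n2
  Y(R9) = 0.002299+0.000j S between n1,n2
  V1: constraint V(n0)−V(n1) = 43.7
Assemble and solve the 4×4 MNA system:
  V(n1)=-43.70+0.000j  V(n2)=-23.94+2.952j  V(n3)=-1.817-3.354j
  i(V1)=-8.684+1.238j

0.03916+0.07229j A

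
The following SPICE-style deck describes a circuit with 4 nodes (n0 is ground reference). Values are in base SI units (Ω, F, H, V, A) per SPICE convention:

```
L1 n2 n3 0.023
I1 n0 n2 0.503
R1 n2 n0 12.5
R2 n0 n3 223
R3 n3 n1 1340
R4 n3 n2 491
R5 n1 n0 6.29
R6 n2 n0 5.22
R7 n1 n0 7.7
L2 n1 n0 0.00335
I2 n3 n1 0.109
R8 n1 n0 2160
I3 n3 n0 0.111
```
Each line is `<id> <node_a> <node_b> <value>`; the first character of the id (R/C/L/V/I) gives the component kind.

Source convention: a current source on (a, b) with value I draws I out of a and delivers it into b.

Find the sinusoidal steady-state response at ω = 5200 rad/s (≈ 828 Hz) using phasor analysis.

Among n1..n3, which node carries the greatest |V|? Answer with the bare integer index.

3

Apply KCL at each of the 3 non-ground nodes and solve the resulting linear system.
Node n1: branches {R3, R5, R7, L2, I2, R8} → V_1 = 0.3393+0.02799j
Node n2: branches {L1, I1, R1, R4, R6} → V_2 = 1.275+0.2933j
Node n3: branches {L1, R2, R3, R4, I2, I3} → V_3 = -12.03-15.22j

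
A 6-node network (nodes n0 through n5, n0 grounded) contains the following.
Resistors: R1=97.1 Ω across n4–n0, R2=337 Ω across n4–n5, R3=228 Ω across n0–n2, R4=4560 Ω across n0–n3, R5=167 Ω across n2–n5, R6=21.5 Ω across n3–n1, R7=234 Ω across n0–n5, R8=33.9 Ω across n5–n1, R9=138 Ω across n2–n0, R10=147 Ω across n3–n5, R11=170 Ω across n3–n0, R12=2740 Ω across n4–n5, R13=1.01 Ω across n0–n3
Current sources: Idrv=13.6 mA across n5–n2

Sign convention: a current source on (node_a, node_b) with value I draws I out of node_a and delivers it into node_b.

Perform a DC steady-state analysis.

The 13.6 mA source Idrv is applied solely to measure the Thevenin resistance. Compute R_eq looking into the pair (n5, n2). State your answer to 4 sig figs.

R_eq = 69.21 Ω

MNA unknowns: 5 node voltages V₁..V_5
R1: Y=0.01030 on G[4,0]
R2: Y=0.002967 on G[4,5]
R3: Y=0.004386 on G[0,2]
R4: Y=0.0002193 on G[0,3]
R5: Y=0.005988 on G[2,5]
R6: Y=0.04651 on G[3,1]
R7: Y=0.004274 on G[0,5]
R8: Y=0.02950 on G[5,1]
R9: Y=0.007246 on G[2,0]
R10: Y=0.006803 on G[3,5]
R11: Y=0.005882 on G[3,0]
R12: Y=0.0003650 on G[4,5]
R13: Y=0.9901 on G[0,3]
Idrv: z[5]−=0.0136, z[2]+=0.0136
solve → V1=-0.1034, V2=0.6846, V3=-0.006245, V4=-0.06272, V5=-0.2566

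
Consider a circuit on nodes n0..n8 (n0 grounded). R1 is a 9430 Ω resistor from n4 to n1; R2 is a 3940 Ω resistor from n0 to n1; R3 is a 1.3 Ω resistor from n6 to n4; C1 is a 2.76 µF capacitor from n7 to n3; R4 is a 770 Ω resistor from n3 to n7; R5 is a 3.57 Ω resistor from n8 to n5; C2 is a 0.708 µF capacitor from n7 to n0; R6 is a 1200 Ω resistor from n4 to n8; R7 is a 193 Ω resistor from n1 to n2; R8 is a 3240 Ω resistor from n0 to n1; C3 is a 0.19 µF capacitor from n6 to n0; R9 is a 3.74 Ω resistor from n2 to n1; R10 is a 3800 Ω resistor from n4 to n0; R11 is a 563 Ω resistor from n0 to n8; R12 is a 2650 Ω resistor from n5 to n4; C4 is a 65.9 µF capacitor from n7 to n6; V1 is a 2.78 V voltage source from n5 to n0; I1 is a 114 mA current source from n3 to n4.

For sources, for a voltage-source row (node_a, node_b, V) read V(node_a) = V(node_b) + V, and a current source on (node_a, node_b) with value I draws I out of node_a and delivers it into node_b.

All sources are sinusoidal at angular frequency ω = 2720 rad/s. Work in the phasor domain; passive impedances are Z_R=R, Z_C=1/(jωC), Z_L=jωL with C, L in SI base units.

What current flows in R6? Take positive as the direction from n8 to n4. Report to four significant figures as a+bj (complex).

MNA unknowns: 8 node voltages V₁..V_8 plus 1 source current (V1)
R1: Y=0.0001060+0.000j on G[4,1]
R2: Y=0.0002538+0.000j on G[0,1]
R3: Y=0.7692+0.000j on G[6,4]
C1: Y=0.000+0.007507j on G[7,3]
R4: Y=0.001299+0.000j on G[3,7]
R5: Y=0.2801+0.000j on G[8,5]
C2: Y=0.000+0.001926j on G[7,0]
R6: Y=0.0008333+0.000j on G[4,8]
R7: Y=0.005181+0.000j on G[1,2]
R8: Y=0.0003086+0.000j on G[0,1]
C3: Y=0.000+0.0005168j on G[6,0]
R9: Y=0.2674+0.000j on G[2,1]
R10: Y=0.0002632+0.000j on G[4,0]
R11: Y=0.001776+0.000j on G[0,8]
R12: Y=0.0003774+0.000j on G[5,4]
C4: Y=0.000+0.1792j on G[7,6]
V1: row V5−V0=2.78, i_V1 at 5,0
I1: z[3]−=0.114, z[4]+=0.114
solve → V1=0.1526-0.1997j, V2=0.1526-0.1997j, V3=-1.748+14.13j, V4=0.9617-1.259j, V5=2.780+0.000j, V6=0.8111-1.261j, V7=0.8025-0.6188j, V8=2.757-0.003711j
aux → i_V1=-0.007080-0.001514j

0.001496+0.001046j A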